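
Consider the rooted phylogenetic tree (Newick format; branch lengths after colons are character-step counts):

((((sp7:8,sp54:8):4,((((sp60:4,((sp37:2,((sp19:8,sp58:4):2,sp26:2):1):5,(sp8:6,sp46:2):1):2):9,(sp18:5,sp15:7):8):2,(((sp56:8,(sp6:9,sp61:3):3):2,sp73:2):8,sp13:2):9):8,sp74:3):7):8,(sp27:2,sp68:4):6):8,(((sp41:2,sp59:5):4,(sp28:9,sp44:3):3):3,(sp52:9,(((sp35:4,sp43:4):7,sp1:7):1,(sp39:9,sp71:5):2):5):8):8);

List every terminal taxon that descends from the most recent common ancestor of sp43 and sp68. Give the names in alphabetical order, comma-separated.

sp1, sp13, sp15, sp18, sp19, sp26, sp27, sp28, sp35, sp37, sp39, sp41, sp43, sp44, sp46, sp52, sp54, sp56, sp58, sp59, sp6, sp60, sp61, sp68, sp7, sp71, sp73, sp74, sp8

Tracing sp43: it sits inside (sp35,sp43).
Tracing sp68: it sits inside (sp27,sp68).
The smallest clade enclosing both is the whole tree (their MRCA is the root), so the answer is all 29 tips in alphabetical order.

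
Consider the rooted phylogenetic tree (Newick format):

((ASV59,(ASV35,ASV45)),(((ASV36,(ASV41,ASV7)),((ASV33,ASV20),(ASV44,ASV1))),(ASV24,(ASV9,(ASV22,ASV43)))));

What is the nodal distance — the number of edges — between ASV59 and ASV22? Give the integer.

The MRCA of ASV59 and ASV22 is the root of the tree.
From ASV59 up to that node: 2 branches. From ASV22 up to the same node: 5 branches. Total: 2 + 5 = 7.

7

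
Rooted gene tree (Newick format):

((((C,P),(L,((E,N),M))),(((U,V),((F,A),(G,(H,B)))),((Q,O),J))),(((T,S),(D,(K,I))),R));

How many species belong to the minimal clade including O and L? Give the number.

16

The MRCA of O and L is the node subtending (((C,P),(L,((E,N),M))),(((U,V),((F,A),(G,(H,B)))),((Q,O),J))).
That clade contains 16 terminal taxa: A, B, C, E, F, G, H, J, L, M, N, O, P, Q, U, V.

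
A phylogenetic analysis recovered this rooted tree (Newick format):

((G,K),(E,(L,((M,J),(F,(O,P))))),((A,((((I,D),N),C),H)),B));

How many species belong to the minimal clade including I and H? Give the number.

5

The MRCA of I and H is the node subtending ((((I,D),N),C),H).
That clade contains 5 terminal taxa: C, D, H, I, N.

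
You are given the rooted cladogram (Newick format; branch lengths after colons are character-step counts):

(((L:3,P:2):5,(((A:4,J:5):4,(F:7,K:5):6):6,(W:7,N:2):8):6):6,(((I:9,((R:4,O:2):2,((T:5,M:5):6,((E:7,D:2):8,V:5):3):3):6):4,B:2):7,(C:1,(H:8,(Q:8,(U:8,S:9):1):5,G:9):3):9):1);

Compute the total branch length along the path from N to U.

The path runs N → … → MRCA → … → U; the MRCA is the root of the tree.
Branch lengths along that path: 2 + 8 + 6 + 6 + 1 + 9 + 3 + 5 + 1 + 8 = 49.

49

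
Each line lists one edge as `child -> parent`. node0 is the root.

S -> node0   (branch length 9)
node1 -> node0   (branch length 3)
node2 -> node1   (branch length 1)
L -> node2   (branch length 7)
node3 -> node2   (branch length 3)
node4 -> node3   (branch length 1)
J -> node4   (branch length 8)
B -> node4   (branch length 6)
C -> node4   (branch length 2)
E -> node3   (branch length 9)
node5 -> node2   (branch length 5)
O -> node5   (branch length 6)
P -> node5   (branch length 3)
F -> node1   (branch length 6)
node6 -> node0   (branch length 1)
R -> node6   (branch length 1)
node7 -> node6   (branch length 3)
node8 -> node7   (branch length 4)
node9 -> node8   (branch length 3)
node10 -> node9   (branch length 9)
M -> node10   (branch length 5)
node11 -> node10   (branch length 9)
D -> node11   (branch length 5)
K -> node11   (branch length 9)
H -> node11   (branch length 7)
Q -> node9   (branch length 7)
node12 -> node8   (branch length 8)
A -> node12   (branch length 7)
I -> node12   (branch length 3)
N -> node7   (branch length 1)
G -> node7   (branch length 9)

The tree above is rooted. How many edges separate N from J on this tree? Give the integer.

The MRCA of N and J is the root of the tree.
From N up to that node: 3 branches. From J up to the same node: 5 branches. Total: 3 + 5 = 8.

8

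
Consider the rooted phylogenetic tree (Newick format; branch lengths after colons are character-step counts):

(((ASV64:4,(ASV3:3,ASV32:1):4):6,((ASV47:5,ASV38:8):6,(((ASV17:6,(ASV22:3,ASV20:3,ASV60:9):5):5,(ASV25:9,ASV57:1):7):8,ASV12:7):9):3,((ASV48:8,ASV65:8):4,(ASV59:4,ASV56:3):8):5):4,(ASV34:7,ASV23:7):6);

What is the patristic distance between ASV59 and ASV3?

30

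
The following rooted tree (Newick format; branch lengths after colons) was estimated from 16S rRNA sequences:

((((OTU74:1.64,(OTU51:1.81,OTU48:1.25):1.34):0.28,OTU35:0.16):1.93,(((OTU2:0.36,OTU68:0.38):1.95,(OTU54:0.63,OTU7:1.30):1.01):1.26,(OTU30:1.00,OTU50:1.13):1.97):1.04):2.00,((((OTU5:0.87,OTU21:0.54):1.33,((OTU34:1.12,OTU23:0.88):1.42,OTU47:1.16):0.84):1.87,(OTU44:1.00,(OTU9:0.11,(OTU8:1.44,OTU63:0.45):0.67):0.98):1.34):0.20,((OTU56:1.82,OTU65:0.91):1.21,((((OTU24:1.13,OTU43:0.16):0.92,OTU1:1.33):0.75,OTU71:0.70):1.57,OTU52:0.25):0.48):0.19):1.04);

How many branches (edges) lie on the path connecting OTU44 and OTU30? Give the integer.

8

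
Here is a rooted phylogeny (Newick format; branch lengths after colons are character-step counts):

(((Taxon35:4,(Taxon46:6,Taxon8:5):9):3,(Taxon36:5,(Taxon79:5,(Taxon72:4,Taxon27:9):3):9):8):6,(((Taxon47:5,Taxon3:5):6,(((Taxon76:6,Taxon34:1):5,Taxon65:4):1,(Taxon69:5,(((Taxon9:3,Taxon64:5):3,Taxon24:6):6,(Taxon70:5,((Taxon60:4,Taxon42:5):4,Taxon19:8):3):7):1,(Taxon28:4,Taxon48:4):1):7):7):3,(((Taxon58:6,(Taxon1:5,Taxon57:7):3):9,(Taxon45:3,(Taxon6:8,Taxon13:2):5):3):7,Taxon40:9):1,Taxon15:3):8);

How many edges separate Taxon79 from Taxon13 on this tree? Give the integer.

10

The MRCA of Taxon79 and Taxon13 is the root of the tree.
From Taxon79 up to that node: 4 branches. From Taxon13 up to the same node: 6 branches. Total: 4 + 6 = 10.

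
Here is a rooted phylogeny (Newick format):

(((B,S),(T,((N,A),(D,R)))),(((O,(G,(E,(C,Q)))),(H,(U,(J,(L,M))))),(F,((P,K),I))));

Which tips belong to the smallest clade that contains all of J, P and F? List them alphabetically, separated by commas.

Tracing J: it sits inside (J,(L,M)).
Tracing P: it sits inside (P,K).
Tracing F: it sits inside (F,((P,K),I)).
The smallest clade enclosing all 3 is (((O,(G,(E,(C,Q)))),(H,(U,(J,(L,M))))),(F,((P,K),I))); the answer is its 14 terminal taxa in alphabetical order.

C, E, F, G, H, I, J, K, L, M, O, P, Q, U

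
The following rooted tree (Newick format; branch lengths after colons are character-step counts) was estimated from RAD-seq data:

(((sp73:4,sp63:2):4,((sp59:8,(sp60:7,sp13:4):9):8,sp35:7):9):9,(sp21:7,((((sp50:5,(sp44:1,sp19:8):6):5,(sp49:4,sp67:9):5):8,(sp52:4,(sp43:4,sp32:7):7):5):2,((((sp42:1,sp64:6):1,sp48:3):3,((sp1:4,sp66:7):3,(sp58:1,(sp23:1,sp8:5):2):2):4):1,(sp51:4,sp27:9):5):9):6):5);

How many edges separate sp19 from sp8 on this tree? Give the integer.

The MRCA of sp19 and sp8 is the node subtending ((((sp50,(sp44,sp19)),(sp49,sp67)),(sp52,(sp43,sp32))),((((sp42,sp64),sp48),((sp1,sp66),(sp58,(sp23,sp8)))),(sp51,sp27))).
From sp19 up to that node: 5 branches. From sp8 up to the same node: 6 branches. Total: 5 + 6 = 11.

11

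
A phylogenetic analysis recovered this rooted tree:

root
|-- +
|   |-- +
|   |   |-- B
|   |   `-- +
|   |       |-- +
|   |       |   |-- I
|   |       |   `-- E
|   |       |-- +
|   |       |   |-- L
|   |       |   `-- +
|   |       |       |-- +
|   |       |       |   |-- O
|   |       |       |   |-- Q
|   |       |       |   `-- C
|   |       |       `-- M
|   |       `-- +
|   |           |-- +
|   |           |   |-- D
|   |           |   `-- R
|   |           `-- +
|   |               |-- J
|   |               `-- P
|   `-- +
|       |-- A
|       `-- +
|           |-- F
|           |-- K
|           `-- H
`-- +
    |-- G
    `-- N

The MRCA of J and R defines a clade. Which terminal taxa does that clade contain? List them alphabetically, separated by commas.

D, J, P, R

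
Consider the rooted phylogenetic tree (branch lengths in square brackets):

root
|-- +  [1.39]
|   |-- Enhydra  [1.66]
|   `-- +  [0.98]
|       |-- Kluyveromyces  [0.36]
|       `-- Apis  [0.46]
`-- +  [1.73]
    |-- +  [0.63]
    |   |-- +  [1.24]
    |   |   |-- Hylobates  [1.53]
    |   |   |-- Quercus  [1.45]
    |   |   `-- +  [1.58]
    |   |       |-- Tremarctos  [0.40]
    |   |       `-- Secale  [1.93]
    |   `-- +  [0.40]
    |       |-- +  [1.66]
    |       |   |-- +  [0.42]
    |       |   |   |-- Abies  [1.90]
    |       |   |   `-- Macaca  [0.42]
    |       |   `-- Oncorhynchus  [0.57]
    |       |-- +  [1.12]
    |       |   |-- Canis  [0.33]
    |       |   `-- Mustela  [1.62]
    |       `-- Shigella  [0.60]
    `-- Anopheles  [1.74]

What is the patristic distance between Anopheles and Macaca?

The path runs Anopheles → … → MRCA → … → Macaca; the MRCA is the node subtending (((Hylobates,Quercus,(Tremarctos,Secale)),(((Abies,Macaca),Oncorhynchus),(Canis,Mustela),Shigella)),Anopheles).
Branch lengths along that path: 1.74 + 0.63 + 0.40 + 1.66 + 0.42 + 0.42 = 5.27.

5.27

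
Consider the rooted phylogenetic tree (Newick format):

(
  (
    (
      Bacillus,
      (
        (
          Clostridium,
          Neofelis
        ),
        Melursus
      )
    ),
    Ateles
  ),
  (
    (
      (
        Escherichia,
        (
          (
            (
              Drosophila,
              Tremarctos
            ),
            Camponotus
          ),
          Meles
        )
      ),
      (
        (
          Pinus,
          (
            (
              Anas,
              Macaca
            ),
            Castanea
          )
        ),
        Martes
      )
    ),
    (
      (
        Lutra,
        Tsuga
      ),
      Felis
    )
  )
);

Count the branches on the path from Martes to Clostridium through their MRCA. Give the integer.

9

The MRCA of Martes and Clostridium is the root of the tree.
From Martes up to that node: 4 branches. From Clostridium up to the same node: 5 branches. Total: 4 + 5 = 9.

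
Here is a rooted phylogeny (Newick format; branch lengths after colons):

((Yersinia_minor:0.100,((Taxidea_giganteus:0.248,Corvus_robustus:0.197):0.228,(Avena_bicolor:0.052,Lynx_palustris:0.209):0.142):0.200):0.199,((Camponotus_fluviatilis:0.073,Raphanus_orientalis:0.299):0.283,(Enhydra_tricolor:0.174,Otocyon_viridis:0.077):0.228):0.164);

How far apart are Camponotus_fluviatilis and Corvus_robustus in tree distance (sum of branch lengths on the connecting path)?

1.344

The path runs Camponotus_fluviatilis → … → MRCA → … → Corvus_robustus; the MRCA is the root of the tree.
Branch lengths along that path: 0.073 + 0.283 + 0.164 + 0.199 + 0.200 + 0.228 + 0.197 = 1.344.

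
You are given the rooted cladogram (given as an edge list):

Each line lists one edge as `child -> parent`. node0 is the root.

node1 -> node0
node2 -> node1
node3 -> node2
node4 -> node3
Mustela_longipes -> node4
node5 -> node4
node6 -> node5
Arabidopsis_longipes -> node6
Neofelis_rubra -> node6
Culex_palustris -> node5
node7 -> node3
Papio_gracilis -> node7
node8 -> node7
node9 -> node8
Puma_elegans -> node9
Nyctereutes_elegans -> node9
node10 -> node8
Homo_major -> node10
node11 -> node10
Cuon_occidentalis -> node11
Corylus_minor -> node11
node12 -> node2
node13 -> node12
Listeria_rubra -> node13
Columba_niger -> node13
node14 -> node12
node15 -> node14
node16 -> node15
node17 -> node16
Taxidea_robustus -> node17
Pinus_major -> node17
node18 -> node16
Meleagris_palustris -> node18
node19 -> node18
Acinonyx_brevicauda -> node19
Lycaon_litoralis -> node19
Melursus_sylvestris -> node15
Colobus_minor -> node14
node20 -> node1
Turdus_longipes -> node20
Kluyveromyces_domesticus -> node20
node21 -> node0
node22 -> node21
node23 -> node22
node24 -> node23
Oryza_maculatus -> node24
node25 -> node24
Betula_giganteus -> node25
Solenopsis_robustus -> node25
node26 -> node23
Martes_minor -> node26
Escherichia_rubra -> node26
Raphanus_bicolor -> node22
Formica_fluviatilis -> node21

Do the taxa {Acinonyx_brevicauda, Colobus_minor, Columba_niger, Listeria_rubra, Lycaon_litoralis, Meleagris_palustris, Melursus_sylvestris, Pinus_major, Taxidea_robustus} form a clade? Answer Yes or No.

The most recent common ancestor of these taxa subtends ((Listeria_rubra,Columba_niger),((((Taxidea_robustus,Pinus_major),(Meleagris_palustris,(Acinonyx_brevicauda,Lycaon_litoralis))),Melursus_sylvestris),Colobus_minor)).
That clade has exactly 9 tips — every listed taxon and nothing else — so the group is monophyletic.

Yes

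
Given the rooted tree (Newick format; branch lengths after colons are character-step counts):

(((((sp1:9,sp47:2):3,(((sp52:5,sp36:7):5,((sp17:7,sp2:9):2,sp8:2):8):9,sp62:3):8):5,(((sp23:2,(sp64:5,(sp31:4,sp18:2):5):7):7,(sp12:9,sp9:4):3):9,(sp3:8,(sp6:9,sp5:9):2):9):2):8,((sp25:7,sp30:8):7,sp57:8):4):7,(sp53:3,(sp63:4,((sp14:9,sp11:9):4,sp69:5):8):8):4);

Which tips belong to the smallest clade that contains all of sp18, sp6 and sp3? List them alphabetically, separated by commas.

sp12, sp18, sp23, sp3, sp31, sp5, sp6, sp64, sp9

Tracing sp18: it sits inside (sp31,sp18).
Tracing sp6: it sits inside (sp6,sp5).
Tracing sp3: it sits inside (sp3,(sp6,sp5)).
The smallest clade enclosing all 3 is (((sp23,(sp64,(sp31,sp18))),(sp12,sp9)),(sp3,(sp6,sp5))); the answer is its 9 terminal taxa in alphabetical order.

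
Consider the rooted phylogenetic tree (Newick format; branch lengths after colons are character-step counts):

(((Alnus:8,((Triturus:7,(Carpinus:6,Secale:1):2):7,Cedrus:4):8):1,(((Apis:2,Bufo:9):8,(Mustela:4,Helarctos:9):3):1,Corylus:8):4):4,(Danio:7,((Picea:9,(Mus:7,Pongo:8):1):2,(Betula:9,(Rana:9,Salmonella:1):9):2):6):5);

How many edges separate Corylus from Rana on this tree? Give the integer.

The MRCA of Corylus and Rana is the root of the tree.
From Corylus up to that node: 3 branches. From Rana up to the same node: 5 branches. Total: 3 + 5 = 8.

8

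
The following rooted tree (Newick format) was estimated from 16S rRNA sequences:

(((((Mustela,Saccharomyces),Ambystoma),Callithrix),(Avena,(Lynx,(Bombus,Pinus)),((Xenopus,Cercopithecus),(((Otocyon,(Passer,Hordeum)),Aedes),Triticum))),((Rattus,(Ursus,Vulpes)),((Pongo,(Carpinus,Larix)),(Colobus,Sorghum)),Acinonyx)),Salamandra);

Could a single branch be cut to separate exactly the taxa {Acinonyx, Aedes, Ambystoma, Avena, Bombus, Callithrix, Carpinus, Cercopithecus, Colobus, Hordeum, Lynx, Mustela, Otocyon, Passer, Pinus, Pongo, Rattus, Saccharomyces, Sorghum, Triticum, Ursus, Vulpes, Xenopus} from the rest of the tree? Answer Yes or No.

No

The MRCA of the listed taxa subtends ((((Mustela,Saccharomyces),Ambystoma),Callithrix),(Avena,(Lynx,(Bombus,Pinus)),((Xenopus,Cercopithecus),(((Otocyon,(Passer,Hordeum)),Aedes),Triticum))),((Rattus,(Ursus,Vulpes)),((Pongo,(Carpinus,Larix)),(Colobus,Sorghum)),Acinonyx)).
That clade also contains Larix, which is not in the proposed group, so the group is not monophyletic.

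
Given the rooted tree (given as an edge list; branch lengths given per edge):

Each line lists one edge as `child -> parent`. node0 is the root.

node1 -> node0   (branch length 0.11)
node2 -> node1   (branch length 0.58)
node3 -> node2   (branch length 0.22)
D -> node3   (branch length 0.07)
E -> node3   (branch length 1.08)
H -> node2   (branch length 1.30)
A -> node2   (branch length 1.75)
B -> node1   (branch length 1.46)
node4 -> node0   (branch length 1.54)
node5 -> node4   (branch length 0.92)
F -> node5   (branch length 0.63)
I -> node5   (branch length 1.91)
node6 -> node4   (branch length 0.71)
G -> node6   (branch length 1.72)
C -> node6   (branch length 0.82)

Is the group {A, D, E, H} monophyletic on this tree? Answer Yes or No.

Yes

The most recent common ancestor of these taxa subtends ((D,E),H,A).
That clade has exactly 4 tips — every listed taxon and nothing else — so the group is monophyletic.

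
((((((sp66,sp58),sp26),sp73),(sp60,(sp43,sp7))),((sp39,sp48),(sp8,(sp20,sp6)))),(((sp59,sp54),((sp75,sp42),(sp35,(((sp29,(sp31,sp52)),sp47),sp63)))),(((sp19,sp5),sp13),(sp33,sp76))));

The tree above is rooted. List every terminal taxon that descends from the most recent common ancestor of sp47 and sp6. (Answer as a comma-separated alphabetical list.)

Tracing sp47: it sits inside ((sp29,(sp31,sp52)),sp47).
Tracing sp6: it sits inside (sp20,sp6).
The smallest clade enclosing both is the whole tree (their MRCA is the root), so the answer is all 27 tips in alphabetical order.

sp13, sp19, sp20, sp26, sp29, sp31, sp33, sp35, sp39, sp42, sp43, sp47, sp48, sp5, sp52, sp54, sp58, sp59, sp6, sp60, sp63, sp66, sp7, sp73, sp75, sp76, sp8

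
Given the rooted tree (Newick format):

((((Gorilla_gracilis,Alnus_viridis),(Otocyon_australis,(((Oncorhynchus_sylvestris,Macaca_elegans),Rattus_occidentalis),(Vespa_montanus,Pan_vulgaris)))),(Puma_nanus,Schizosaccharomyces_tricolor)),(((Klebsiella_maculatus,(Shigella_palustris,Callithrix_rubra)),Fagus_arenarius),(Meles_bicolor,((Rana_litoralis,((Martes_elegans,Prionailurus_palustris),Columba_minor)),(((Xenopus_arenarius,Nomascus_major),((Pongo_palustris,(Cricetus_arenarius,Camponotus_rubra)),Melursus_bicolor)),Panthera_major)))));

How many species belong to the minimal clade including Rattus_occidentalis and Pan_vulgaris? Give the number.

5

The MRCA of Rattus_occidentalis and Pan_vulgaris is the node subtending (((Oncorhynchus_sylvestris,Macaca_elegans),Rattus_occidentalis),(Vespa_montanus,Pan_vulgaris)).
That clade contains 5 terminal taxa: Macaca_elegans, Oncorhynchus_sylvestris, Pan_vulgaris, Rattus_occidentalis, Vespa_montanus.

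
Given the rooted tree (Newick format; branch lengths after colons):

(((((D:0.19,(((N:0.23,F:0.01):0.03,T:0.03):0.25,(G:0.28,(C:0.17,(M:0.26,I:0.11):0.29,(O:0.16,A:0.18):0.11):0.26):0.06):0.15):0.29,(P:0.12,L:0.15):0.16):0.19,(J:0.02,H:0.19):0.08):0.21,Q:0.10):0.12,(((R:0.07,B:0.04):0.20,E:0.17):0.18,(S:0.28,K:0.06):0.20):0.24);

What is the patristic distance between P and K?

1.30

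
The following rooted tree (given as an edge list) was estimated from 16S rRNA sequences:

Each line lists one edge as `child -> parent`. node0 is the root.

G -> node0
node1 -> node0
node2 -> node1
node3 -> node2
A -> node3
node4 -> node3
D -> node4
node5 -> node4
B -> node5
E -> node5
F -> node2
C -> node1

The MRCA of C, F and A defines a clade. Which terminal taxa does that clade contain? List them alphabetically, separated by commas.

Tracing C: it sits inside (((A,(D,(B,E))),F),C).
Tracing F: it sits inside ((A,(D,(B,E))),F).
Tracing A: it sits inside (A,(D,(B,E))).
The smallest clade enclosing all 3 is (((A,(D,(B,E))),F),C); the answer is its 6 terminal taxa in alphabetical order.

A, B, C, D, E, F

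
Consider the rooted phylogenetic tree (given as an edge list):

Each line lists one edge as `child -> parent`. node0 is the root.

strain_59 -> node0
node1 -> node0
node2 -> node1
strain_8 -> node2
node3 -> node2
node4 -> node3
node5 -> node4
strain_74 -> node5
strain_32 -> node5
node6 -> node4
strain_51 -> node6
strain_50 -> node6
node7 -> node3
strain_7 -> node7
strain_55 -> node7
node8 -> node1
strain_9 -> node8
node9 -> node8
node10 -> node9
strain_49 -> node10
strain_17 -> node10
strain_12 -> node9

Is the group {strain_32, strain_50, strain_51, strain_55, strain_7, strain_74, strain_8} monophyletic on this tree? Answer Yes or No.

Yes

The most recent common ancestor of these taxa subtends (strain_8,(((strain_74,strain_32),(strain_51,strain_50)),(strain_7,strain_55))).
That clade has exactly 7 tips — every listed taxon and nothing else — so the group is monophyletic.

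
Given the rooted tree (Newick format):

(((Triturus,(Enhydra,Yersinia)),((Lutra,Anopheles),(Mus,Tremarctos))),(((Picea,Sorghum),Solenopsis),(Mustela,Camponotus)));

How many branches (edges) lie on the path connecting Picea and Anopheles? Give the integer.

8

The MRCA of Picea and Anopheles is the root of the tree.
From Picea up to that node: 4 branches. From Anopheles up to the same node: 4 branches. Total: 4 + 4 = 8.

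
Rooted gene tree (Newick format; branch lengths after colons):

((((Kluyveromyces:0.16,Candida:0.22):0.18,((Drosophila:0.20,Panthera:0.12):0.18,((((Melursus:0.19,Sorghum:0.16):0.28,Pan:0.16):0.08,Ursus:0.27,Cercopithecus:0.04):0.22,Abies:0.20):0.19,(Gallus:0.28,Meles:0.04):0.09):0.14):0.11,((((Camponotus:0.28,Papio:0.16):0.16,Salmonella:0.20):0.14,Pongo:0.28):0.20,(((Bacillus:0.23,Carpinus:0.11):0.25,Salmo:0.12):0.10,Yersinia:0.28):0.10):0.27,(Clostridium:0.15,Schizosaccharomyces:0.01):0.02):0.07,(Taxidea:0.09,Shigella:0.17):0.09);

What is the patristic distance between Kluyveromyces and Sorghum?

The path runs Kluyveromyces → … → MRCA → … → Sorghum; the MRCA is the node subtending ((Kluyveromyces,Candida),((Drosophila,Panthera),((((Melursus,Sorghum),Pan),Ursus,Cercopithecus),Abies),(Gallus,Meles))).
Branch lengths along that path: 0.16 + 0.18 + 0.14 + 0.19 + 0.22 + 0.08 + 0.28 + 0.16 = 1.41.

1.41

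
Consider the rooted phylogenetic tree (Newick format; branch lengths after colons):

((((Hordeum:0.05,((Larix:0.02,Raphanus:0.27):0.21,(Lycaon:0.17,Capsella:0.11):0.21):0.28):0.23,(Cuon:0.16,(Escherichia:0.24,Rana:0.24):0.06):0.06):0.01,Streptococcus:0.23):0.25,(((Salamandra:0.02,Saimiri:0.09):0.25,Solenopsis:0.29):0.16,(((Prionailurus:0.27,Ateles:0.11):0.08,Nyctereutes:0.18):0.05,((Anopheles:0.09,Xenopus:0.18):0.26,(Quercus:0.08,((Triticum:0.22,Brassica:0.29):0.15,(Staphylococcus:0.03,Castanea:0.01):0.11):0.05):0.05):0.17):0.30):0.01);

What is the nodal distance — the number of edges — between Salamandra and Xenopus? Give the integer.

The MRCA of Salamandra and Xenopus is the node subtending (((Salamandra,Saimiri),Solenopsis),(((Prionailurus,Ateles),Nyctereutes),((Anopheles,Xenopus),(Quercus,((Triticum,Brassica),(Staphylococcus,Castanea)))))).
From Salamandra up to that node: 3 branches. From Xenopus up to the same node: 4 branches. Total: 3 + 4 = 7.

7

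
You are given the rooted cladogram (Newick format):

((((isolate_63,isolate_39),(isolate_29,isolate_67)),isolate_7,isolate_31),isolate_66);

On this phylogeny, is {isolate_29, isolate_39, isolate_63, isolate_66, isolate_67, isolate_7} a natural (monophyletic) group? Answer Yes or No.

The MRCA of the listed taxa is the root, so the smallest clade containing them is the whole tree.
That clade also contains isolate_31, which is not in the proposed group, so the group is not monophyletic.

No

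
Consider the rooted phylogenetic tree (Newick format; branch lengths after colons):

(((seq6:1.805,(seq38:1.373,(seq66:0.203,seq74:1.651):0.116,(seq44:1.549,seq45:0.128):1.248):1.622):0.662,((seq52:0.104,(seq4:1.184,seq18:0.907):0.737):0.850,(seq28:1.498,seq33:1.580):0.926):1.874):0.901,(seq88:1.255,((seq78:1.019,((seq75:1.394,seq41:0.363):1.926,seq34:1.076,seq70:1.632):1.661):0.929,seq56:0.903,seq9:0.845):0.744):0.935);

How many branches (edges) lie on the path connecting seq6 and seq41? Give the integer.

The MRCA of seq6 and seq41 is the root of the tree.
From seq6 up to that node: 3 branches. From seq41 up to the same node: 6 branches. Total: 3 + 6 = 9.

9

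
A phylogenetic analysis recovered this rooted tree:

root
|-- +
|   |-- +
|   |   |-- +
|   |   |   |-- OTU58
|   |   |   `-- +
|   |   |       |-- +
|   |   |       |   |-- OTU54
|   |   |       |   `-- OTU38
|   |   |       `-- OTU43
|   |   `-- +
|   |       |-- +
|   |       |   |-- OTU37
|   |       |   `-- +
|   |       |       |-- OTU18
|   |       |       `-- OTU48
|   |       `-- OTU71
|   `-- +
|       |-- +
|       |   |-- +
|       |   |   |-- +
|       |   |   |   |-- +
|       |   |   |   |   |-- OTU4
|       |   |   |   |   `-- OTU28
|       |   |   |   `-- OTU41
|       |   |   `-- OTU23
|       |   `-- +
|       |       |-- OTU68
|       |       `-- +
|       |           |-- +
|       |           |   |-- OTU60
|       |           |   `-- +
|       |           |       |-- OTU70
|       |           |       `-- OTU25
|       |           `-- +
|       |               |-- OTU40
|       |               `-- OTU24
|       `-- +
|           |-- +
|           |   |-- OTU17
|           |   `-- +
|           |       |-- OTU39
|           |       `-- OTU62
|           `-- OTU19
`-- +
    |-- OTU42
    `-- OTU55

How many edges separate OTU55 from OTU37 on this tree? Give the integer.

7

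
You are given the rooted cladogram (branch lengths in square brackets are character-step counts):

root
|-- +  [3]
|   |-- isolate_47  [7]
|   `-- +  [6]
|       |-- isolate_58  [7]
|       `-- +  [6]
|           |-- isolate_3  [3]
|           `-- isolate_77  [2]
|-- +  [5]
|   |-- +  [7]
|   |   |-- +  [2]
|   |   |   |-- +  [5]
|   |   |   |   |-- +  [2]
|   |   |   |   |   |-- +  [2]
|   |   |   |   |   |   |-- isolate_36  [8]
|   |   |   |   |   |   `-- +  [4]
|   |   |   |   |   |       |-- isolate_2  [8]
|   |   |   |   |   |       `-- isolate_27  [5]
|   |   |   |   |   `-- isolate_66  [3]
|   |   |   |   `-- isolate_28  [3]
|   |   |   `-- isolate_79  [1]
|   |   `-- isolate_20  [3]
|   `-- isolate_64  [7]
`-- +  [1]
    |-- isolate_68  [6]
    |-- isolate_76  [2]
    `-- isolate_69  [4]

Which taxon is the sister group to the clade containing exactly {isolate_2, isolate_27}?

isolate_36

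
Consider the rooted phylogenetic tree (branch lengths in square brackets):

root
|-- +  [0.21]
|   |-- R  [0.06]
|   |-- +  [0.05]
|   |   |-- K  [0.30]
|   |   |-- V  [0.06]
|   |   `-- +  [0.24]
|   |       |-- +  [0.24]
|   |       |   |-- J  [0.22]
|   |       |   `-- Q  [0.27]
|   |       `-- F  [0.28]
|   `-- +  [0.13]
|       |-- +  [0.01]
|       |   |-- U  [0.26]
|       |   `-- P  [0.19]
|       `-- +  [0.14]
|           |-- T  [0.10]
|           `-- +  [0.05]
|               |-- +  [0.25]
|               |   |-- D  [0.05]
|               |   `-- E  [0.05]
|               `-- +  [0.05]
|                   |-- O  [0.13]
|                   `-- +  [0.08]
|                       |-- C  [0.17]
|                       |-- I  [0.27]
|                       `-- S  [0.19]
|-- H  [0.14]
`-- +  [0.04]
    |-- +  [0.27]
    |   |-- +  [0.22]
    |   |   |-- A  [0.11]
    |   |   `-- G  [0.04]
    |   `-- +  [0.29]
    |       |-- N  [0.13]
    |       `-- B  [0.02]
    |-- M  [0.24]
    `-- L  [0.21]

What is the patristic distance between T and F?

0.94

The path runs T → … → MRCA → … → F; the MRCA is the node subtending (R,(K,V,((J,Q),F)),((U,P),(T,((D,E),(O,(C,I,S)))))).
Branch lengths along that path: 0.10 + 0.14 + 0.13 + 0.05 + 0.24 + 0.28 = 0.94.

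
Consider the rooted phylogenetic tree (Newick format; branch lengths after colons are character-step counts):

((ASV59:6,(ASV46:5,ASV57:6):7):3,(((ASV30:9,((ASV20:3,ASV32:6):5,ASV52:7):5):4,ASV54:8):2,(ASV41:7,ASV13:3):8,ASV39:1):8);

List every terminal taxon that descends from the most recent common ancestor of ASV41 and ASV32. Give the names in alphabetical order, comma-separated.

Tracing ASV41: it sits inside (ASV41,ASV13).
Tracing ASV32: it sits inside (ASV20,ASV32).
The smallest clade enclosing both is (((ASV30,((ASV20,ASV32),ASV52)),ASV54),(ASV41,ASV13),ASV39); the answer is its 8 terminal taxa in alphabetical order.

ASV13, ASV20, ASV30, ASV32, ASV39, ASV41, ASV52, ASV54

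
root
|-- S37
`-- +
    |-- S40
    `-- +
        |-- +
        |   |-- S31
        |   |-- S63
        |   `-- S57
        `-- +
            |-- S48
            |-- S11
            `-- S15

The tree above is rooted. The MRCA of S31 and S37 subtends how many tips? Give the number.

The MRCA of S31 and S37 is the root, so the clade is the entire tree.
That clade contains 8 terminal taxa: S11, S15, S31, S37, S40, S48, S57, S63.

8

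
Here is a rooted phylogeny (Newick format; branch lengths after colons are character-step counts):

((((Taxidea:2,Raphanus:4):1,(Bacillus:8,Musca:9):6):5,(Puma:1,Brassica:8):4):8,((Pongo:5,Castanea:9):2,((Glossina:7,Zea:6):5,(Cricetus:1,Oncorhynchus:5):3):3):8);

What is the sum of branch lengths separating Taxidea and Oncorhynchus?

The path runs Taxidea → … → MRCA → … → Oncorhynchus; the MRCA is the root of the tree.
Branch lengths along that path: 2 + 1 + 5 + 8 + 8 + 3 + 3 + 5 = 35.

35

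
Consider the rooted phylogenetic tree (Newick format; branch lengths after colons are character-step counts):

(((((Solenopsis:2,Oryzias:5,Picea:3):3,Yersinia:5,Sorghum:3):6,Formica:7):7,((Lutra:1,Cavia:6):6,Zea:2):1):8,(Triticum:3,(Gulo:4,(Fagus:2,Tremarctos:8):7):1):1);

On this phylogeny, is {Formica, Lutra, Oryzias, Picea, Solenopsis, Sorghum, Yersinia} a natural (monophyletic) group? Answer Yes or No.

No

The MRCA of the listed taxa subtends ((((Solenopsis,Oryzias,Picea),Yersinia,Sorghum),Formica),((Lutra,Cavia),Zea)).
That clade also contains Cavia, Zea, which are not in the proposed group, so the group is not monophyletic.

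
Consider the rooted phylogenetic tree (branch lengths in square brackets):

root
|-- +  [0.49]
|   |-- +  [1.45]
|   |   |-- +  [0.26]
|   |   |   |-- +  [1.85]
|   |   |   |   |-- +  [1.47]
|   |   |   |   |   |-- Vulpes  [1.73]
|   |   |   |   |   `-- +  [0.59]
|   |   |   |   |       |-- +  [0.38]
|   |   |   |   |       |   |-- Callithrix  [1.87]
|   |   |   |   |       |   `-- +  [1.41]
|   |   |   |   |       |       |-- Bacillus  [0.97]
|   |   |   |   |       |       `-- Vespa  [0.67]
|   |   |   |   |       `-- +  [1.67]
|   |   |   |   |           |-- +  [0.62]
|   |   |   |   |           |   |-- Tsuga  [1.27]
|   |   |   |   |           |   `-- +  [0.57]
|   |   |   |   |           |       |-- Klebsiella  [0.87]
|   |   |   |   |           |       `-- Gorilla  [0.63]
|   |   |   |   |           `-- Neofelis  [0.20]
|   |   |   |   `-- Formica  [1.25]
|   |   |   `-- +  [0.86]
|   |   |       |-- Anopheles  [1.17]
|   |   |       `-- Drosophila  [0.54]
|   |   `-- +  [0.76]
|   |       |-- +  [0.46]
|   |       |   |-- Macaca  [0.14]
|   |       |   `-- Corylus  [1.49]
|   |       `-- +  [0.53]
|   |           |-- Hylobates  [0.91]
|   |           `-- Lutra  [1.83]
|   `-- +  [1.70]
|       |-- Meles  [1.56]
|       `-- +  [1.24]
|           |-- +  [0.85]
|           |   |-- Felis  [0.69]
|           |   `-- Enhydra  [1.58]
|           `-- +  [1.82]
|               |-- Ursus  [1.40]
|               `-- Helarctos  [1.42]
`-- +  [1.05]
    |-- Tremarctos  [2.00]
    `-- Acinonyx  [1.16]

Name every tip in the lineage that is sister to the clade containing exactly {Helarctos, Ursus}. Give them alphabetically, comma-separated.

Enhydra, Felis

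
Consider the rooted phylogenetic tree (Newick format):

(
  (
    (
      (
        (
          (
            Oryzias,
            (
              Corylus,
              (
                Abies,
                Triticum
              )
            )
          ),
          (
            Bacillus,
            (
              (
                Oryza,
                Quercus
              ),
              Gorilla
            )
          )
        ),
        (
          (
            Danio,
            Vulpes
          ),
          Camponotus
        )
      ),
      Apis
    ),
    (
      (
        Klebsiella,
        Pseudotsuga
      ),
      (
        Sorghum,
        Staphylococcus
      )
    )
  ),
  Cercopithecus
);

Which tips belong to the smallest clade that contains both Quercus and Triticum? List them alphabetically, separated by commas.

Tracing Quercus: it sits inside (Oryza,Quercus).
Tracing Triticum: it sits inside (Abies,Triticum).
The smallest clade enclosing both is ((Oryzias,(Corylus,(Abies,Triticum))),(Bacillus,((Oryza,Quercus),Gorilla))); the answer is its 8 terminal taxa in alphabetical order.

Abies, Bacillus, Corylus, Gorilla, Oryza, Oryzias, Quercus, Triticum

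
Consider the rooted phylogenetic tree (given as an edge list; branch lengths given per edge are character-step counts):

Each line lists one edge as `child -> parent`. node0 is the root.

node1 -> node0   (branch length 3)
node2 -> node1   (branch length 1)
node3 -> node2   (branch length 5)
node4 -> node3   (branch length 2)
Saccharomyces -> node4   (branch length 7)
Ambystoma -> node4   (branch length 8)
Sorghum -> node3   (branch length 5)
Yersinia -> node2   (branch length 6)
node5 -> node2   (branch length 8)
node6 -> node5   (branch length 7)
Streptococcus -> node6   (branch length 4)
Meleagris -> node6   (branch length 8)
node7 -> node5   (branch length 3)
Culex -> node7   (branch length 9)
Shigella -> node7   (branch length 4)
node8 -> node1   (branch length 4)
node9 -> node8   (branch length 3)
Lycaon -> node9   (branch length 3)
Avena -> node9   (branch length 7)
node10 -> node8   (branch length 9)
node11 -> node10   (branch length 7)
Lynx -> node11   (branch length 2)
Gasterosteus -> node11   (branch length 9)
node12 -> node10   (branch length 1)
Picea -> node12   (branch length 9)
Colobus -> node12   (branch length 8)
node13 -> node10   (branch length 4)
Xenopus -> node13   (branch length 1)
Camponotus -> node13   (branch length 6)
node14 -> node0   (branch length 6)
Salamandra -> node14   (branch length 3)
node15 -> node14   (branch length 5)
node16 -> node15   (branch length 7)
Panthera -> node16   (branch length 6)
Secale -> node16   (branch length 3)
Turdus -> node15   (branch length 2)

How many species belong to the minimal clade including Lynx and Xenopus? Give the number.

6

The MRCA of Lynx and Xenopus is the node subtending ((Lynx,Gasterosteus),(Picea,Colobus),(Xenopus,Camponotus)).
That clade contains 6 terminal taxa: Camponotus, Colobus, Gasterosteus, Lynx, Picea, Xenopus.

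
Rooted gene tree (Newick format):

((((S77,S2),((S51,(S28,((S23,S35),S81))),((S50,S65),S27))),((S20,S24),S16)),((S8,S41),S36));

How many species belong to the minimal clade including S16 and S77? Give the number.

13

The MRCA of S16 and S77 is the node subtending (((S77,S2),((S51,(S28,((S23,S35),S81))),((S50,S65),S27))),((S20,S24),S16)).
That clade contains 13 terminal taxa: S16, S2, S20, S23, S24, S27, S28, S35, S50, S51, S65, S77, S81.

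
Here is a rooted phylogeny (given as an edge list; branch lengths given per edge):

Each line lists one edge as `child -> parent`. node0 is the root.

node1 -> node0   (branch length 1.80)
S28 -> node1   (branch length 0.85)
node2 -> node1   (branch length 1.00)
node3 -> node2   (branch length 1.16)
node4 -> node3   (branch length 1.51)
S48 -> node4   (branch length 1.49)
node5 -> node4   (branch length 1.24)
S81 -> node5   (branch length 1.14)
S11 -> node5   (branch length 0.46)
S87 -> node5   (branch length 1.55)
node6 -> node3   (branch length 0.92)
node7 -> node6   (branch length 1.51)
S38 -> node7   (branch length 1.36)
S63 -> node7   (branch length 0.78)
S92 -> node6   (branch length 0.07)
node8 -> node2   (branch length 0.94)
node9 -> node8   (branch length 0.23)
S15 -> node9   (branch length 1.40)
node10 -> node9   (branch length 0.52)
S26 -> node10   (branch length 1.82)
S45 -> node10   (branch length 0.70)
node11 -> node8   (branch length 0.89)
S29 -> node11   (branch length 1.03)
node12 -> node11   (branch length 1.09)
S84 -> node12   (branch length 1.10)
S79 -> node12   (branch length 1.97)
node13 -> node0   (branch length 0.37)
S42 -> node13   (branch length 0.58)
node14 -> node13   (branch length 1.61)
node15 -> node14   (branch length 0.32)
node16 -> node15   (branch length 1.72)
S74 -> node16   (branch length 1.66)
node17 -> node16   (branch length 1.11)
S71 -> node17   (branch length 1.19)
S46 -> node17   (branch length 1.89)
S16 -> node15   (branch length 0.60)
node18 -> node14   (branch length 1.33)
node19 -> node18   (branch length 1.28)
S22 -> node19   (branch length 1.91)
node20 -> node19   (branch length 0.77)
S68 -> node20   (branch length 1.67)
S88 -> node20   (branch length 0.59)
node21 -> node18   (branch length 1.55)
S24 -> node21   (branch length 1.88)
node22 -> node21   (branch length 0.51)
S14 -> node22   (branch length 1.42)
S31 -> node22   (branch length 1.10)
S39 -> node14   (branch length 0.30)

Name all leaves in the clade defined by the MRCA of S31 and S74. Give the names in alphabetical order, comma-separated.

Tracing S31: it sits inside (S14,S31).
Tracing S74: it sits inside (S74,(S71,S46)).
The smallest clade enclosing both is (((S74,(S71,S46)),S16),((S22,(S68,S88)),(S24,(S14,S31))),S39); the answer is its 11 terminal taxa in alphabetical order.

S14, S16, S22, S24, S31, S39, S46, S68, S71, S74, S88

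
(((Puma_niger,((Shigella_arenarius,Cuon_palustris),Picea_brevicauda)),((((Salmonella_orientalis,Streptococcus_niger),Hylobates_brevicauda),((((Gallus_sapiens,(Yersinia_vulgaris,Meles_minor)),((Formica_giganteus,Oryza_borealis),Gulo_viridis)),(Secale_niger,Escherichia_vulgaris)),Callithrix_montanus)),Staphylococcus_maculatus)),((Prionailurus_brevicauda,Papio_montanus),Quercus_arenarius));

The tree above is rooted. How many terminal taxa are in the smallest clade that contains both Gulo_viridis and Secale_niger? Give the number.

The MRCA of Gulo_viridis and Secale_niger is the node subtending (((Gallus_sapiens,(Yersinia_vulgaris,Meles_minor)),((Formica_giganteus,Oryza_borealis),Gulo_viridis)),(Secale_niger,Escherichia_vulgaris)).
That clade contains 8 terminal taxa: Escherichia_vulgaris, Formica_giganteus, Gallus_sapiens, Gulo_viridis, Meles_minor, Oryza_borealis, Secale_niger, Yersinia_vulgaris.

8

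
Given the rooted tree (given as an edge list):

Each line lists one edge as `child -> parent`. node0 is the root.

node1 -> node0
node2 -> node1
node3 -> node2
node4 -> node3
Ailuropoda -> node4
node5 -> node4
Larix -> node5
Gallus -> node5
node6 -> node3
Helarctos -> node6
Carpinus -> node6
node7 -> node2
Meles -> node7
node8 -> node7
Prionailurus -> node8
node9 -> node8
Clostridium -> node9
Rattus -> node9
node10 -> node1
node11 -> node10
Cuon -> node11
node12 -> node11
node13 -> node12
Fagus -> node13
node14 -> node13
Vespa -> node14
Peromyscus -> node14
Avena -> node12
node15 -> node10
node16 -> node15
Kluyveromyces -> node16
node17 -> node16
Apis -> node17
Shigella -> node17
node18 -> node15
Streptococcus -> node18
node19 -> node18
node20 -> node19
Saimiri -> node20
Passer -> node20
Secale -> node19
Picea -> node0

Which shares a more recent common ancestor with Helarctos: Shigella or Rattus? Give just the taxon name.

The MRCA of Helarctos and Rattus subtends (((Ailuropoda,(Larix,Gallus)),(Helarctos,Carpinus)),(Meles,(Prionailurus,(Clostridium,Rattus)))) (9 taxa).
The MRCA of Helarctos and Shigella subtends ((((Ailuropoda,(Larix,Gallus)),(Helarctos,Carpinus)),(Meles,(Prionailurus,(Clostridium,Rattus)))),((Cuon,((Fagus,(Vespa,Peromyscus)),Avena)),((Kluyveromyces,(Apis,Shigella)),(Streptococcus,((Saimiri,Passer),Secale))))) (21 taxa).
The first is nested inside the second, so Helarctos shares a more recent common ancestor with Rattus.

Rattus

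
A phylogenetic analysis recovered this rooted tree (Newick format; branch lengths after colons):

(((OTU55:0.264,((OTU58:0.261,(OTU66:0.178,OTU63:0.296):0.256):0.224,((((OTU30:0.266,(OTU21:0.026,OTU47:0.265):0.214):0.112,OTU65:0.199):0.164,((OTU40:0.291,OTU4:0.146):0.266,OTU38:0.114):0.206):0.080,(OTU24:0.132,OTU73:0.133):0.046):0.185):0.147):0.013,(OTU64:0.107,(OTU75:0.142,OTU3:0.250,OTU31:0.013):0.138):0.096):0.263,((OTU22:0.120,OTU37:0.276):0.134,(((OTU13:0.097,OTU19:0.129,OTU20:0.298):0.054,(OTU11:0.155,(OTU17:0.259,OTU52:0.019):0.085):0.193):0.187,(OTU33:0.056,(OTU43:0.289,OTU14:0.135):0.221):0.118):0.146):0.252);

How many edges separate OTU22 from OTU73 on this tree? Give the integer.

9

The MRCA of OTU22 and OTU73 is the root of the tree.
From OTU22 up to that node: 3 branches. From OTU73 up to the same node: 6 branches. Total: 3 + 6 = 9.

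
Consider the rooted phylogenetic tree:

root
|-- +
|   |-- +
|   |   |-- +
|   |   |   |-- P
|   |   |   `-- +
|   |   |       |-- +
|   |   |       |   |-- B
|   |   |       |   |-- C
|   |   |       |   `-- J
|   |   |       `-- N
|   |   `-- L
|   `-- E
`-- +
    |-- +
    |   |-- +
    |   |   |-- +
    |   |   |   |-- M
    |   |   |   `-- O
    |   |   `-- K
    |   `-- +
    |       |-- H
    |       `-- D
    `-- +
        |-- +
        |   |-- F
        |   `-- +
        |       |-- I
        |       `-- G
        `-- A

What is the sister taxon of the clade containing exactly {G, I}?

F

The clade containing exactly {G, I} attaches to the tree at the node subtending (F,(I,G)).
The other lineage descending from that same node — the sister group — is the single tip F.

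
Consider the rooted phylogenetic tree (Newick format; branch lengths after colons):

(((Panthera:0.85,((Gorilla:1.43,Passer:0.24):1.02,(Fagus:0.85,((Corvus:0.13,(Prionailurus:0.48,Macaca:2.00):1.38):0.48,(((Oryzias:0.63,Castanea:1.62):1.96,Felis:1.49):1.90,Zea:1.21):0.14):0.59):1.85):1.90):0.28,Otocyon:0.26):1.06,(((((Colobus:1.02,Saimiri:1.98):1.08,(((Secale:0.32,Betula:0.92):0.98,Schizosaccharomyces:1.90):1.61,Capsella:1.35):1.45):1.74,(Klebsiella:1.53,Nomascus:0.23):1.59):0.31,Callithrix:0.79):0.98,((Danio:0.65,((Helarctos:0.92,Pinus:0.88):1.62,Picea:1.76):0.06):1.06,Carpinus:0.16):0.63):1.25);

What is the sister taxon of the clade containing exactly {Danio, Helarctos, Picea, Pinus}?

Carpinus

The clade containing exactly {Danio, Helarctos, Picea, Pinus} attaches to the tree at the node subtending ((Danio,((Helarctos,Pinus),Picea)),Carpinus).
The other lineage descending from that same node — the sister group — is the single tip Carpinus.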